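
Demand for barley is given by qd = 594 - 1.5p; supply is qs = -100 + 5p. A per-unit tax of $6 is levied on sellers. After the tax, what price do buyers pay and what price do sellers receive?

Pre-tax equilibrium: p* = 1388/13, q* = 5640/13.
Tax on sellers shifts supply to qs = -100 + 5(p − 6) = -130 + 5p.
594 - 1.5p = -130 + 5p gives buyer price pb = 1448/13; sellers receive ps = 1448/13 − 6 = 1370/13.
New quantity: q = 594 − 1.5(1448/13) = 5550/13.

Buyers pay 1448/13, sellers receive 1370/13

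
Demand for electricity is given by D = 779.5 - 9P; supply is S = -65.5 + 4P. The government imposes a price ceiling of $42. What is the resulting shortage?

Equilibrium price would be P* = 65, so the ceiling at 42 binds.
At P = 42: D = 779.5 − 9(42) = 401.5, S = -65.5 + 4(42) = 102.5.
Shortage = 401.5 − 102.5 = 299.

Shortage = 299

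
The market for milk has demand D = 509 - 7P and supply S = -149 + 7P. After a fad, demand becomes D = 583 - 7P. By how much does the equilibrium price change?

Original equilibrium: P* = 47, Q* = 180.
New equilibrium: 583 - 7P = -149 + 7P, so 732 = 14P and P' = 366/7; Q' = 583 − 7(366/7) = 217.
Change in price: 366/7 − 47 = 37/7.

ΔP = 37/7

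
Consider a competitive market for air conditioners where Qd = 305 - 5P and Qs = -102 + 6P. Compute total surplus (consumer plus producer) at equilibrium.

Equilibrium: 305 - 5P = -102 + 6P gives P* = 37, Q* = 120.
Demand choke price: P = 61; supply starts at P = 17.
CS = ½(61 − 37)(120) = 1440; PS = ½(37 − 17)(120) = 1200.

Total surplus = 2640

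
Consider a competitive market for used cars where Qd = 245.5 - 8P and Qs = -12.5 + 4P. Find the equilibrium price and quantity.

P* = 21.5, Q* = 73.5

Set Qd = Qs: 245.5 - 8P = -12.5 + 4P.
258 = 12P, so P* = 21.5.
Q* = 245.5 − 8(21.5) = 73.5.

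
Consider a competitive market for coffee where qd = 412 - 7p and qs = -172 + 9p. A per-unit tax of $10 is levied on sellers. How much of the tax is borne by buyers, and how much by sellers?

Pre-tax equilibrium: p* = 36.5, q* = 156.5.
Tax on sellers shifts supply to qs = -172 + 9(p − 10) = -262 + 9p.
412 - 7p = -262 + 9p gives buyer price pb = 42.125; sellers receive ps = 42.125 − 10 = 32.125.
New quantity: q = 412 − 7(42.125) = 117.125.
Buyer burden = 42.125 − 36.5 = 5.625; seller burden = 36.5 − 32.125 = 4.375.

Buyers bear $5.625, sellers bear $4.375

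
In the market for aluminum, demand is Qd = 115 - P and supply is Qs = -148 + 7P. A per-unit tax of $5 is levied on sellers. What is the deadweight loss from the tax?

Pre-tax equilibrium: P* = 32.875, Q* = 82.125.
Tax on sellers shifts supply to Qs = -148 + 7(P − 5) = -183 + 7P.
115 - P = -183 + 7P gives buyer price Pb = 37.25; sellers receive Ps = 37.25 − 5 = 32.25.
New quantity: Q = 115 − 1(37.25) = 77.75.
DWL = ½ × 5 × (82.125 − 77.75) = 10.9375.

Deadweight loss = 10.9375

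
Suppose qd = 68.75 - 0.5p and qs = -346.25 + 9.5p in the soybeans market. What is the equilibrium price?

p* = 41.5

Set qd = qs: 68.75 - 0.5p = -346.25 + 9.5p.
415 = 10p, so p* = 41.5.
q* = 68.75 − 0.5(41.5) = 48.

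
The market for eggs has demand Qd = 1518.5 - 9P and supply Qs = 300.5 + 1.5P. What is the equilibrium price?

Set Qd = Qs: 1518.5 - 9P = 300.5 + 1.5P.
1218 = 10.5P, so P* = 116.
Q* = 1518.5 − 9(116) = 474.5.

P* = 116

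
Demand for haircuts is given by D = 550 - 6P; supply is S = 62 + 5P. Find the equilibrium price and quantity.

Set D = S: 550 - 6P = 62 + 5P.
488 = 11P, so P* = 488/11.
Q* = 550 − 6(488/11) = 3122/11.

P* = 488/11, Q* = 3122/11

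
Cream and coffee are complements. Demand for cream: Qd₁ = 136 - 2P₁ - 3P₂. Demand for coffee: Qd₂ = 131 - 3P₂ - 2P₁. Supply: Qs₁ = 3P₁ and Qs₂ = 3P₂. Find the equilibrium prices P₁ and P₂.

P₁ = 17.625, P₂ = 383/24

Market 1: 136 - 2P₁ - 3P₂ = 3P₁ → 5P₁ + 3P₂ = 136.
Market 2: 6P₂ + 2P₁ = 131.
Eliminating P₂: 6×(1) − 3×(2) gives 24P₁ = 423, so P₁ = 17.625.
Back-substitute into (2): P₂ = (131 − 2×17.625) / 6 = 383/24.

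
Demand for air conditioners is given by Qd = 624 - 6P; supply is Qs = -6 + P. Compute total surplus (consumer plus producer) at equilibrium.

Total surplus = 4116

Equilibrium: 624 - 6P = -6 + P gives P* = 90, Q* = 84.
Demand choke price: P = 104; supply starts at P = 6.
CS = ½(104 − 90)(84) = 588; PS = ½(90 − 6)(84) = 3528.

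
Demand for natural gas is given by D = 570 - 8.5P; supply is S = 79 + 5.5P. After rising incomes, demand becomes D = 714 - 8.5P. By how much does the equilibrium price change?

Original equilibrium: P* = 491/14, Q* = 7613/28.
New equilibrium: 714 - 8.5P = 79 + 5.5P, so 635 = 14P and P' = 635/14; Q' = 714 − 8.5(635/14) = 9197/28.
Change in price: 635/14 − 491/14 = 72/7.

ΔP = 72/7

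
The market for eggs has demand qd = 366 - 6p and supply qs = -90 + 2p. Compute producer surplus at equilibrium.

Equilibrium: 366 - 6p = -90 + 2p gives p* = 57, q* = 24.
Supply starts at p = 45 (where qs = 0).
PS = ½(57 − 45)(24) = 144.

Producer surplus = 144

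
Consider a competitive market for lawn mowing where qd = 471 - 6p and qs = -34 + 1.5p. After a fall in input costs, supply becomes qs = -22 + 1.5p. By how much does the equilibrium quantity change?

Δq = 9.6

Original equilibrium: p* = 202/3, q* = 67.
New equilibrium: 471 - 6p = -22 + 1.5p, so 493 = 7.5p and p' = 986/15; q' = 471 − 6(986/15) = 76.6.
Change in quantity: 76.6 − 67 = 9.6.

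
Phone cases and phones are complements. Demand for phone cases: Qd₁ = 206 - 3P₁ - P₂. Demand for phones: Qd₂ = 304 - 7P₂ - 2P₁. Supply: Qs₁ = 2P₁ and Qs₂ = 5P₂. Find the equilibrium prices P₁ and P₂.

Market 1: 206 - 3P₁ - P₂ = 2P₁ → 5P₁ + P₂ = 206.
Market 2: 12P₂ + 2P₁ = 304.
Eliminating P₂: 12×(1) − 1×(2) gives 58P₁ = 2168, so P₁ = 1084/29.
Back-substitute into (2): P₂ = (304 − 2×1084/29) / 12 = 554/29.

P₁ = 1084/29, P₂ = 554/29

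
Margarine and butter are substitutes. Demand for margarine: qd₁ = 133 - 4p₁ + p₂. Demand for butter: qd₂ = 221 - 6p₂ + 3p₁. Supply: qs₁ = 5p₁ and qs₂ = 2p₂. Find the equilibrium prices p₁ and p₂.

Market 1: 133 - 4p₁ + p₂ = 5p₁ → 9p₁ - p₂ = 133.
Market 2: 8p₂ - 3p₁ = 221.
Eliminating p₂: 8×(1) + 1×(2) gives 69p₁ = 1285, so p₁ = 1285/69.
Back-substitute into (2): p₂ = (221 + 3×1285/69) / 8 = 796/23.

p₁ = 1285/69, p₂ = 796/23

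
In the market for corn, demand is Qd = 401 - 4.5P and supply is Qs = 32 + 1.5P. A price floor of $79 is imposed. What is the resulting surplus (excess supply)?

Equilibrium price would be P* = 61.5, so the floor at 79 binds.
At P = 79: Qd = 45.5, Qs = 150.5.
Surplus = 150.5 − 45.5 = 105.

Surplus = 105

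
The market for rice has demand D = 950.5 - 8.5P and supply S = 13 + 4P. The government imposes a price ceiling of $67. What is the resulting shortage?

Equilibrium price would be P* = 75, so the ceiling at 67 binds.
At P = 67: D = 950.5 − 8.5(67) = 381, S = 13 + 4(67) = 281.
Shortage = 381 − 281 = 100.

Shortage = 100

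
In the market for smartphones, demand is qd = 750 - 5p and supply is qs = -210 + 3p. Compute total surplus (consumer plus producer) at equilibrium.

Equilibrium: 750 - 5p = -210 + 3p gives p* = 120, q* = 150.
Demand choke price: p = 150; supply starts at p = 70.
CS = ½(150 − 120)(150) = 2250; PS = ½(120 − 70)(150) = 3750.

Total surplus = 6000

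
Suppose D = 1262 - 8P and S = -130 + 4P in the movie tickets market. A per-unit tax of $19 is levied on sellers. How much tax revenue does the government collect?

Tax revenue = 16150/3

Pre-tax equilibrium: P* = 116, Q* = 334.
Tax on sellers shifts supply to S = -130 + 4(P − 19) = -206 + 4P.
1262 - 8P = -206 + 4P gives buyer price Pb = 367/3; sellers receive Ps = 367/3 − 19 = 310/3.
New quantity: Q = 1262 − 8(367/3) = 850/3.
Revenue = 19 × 850/3 = 16150/3.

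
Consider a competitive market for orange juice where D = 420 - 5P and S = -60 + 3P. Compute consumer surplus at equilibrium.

Consumer surplus = 1440

Equilibrium: 420 - 5P = -60 + 3P gives P* = 60, Q* = 120.
Demand choke price (D = 0): P = 84.
CS = ½(84 − 60)(120) = 1440.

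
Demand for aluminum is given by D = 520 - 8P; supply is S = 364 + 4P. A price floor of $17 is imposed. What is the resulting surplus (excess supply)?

Equilibrium price would be P* = 13, so the floor at 17 binds.
At P = 17: D = 384, S = 432.
Surplus = 432 − 384 = 48.

Surplus = 48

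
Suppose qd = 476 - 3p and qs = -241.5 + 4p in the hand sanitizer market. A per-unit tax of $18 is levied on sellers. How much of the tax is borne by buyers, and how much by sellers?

Buyers bear 72/7, sellers bear 54/7

Pre-tax equilibrium: p* = 102.5, q* = 168.5.
Tax on sellers shifts supply to qs = -241.5 + 4(p − 18) = -313.5 + 4p.
476 - 3p = -313.5 + 4p gives buyer price pb = 1579/14; sellers receive ps = 1579/14 − 18 = 1327/14.
New quantity: q = 476 − 3(1579/14) = 1927/14.
Buyer burden = 1579/14 − 102.5 = 72/7; seller burden = 102.5 − 1327/14 = 54/7.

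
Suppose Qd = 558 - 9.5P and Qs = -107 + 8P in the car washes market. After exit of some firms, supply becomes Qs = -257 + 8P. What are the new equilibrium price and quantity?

P' = 326/7, Q' = 809/7

Original equilibrium: P* = 38, Q* = 197.
New equilibrium: 558 - 9.5P = -257 + 8P, so 815 = 17.5P and P' = 326/7; Q' = 558 − 9.5(326/7) = 809/7.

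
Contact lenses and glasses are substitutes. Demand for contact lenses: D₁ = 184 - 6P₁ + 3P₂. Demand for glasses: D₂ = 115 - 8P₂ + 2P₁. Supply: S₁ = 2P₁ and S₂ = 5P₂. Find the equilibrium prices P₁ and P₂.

Market 1: 184 - 6P₁ + 3P₂ = 2P₁ → 8P₁ - 3P₂ = 184.
Market 2: 13P₂ - 2P₁ = 115.
Eliminating P₂: 13×(1) + 3×(2) gives 98P₁ = 2737, so P₁ = 391/14.
Back-substitute into (2): P₂ = (115 + 2×391/14) / 13 = 92/7.

P₁ = 391/14, P₂ = 92/7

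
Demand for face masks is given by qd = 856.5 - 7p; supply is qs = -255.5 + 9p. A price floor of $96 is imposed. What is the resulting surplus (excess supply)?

Equilibrium price would be p* = 69.5, so the floor at 96 binds.
At p = 96: qd = 184.5, qs = 608.5.
Surplus = 608.5 − 184.5 = 424.

Surplus = 424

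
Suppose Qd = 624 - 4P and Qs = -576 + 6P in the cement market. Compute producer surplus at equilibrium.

Producer surplus = 1728

Equilibrium: 624 - 4P = -576 + 6P gives P* = 120, Q* = 144.
Supply starts at P = 96 (where Qs = 0).
PS = ½(120 − 96)(144) = 1728.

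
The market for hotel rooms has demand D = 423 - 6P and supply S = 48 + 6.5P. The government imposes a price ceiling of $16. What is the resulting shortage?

Equilibrium price would be P* = 30, so the ceiling at 16 binds.
At P = 16: D = 423 − 6(16) = 327, S = 48 + 6.5(16) = 152.
Shortage = 327 − 152 = 175.

Shortage = 175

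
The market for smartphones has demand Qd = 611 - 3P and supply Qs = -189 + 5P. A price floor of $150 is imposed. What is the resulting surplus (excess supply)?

Surplus = 400

Equilibrium price would be P* = 100, so the floor at 150 binds.
At P = 150: Qd = 161, Qs = 561.
Surplus = 561 − 161 = 400.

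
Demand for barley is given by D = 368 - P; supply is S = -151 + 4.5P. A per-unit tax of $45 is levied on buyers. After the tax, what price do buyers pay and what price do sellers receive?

Pre-tax equilibrium: P* = 1038/11, Q* = 3010/11.
Tax on buyers shifts demand to D = 368 − 1(P + 45) = 323 - P.
323 - P = -151 + 4.5P gives seller price Ps = 948/11; buyers pay Pb = 948/11 + 45 = 1443/11.
New quantity: Q = 368 − 1(1443/11) = 2605/11.

Buyers pay 1443/11, sellers receive 948/11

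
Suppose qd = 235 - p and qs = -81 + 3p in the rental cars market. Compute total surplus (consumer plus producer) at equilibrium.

Equilibrium: 235 - p = -81 + 3p gives p* = 79, q* = 156.
Demand choke price: p = 235; supply starts at p = 27.
CS = ½(235 − 79)(156) = 12168; PS = ½(79 − 27)(156) = 4056.

Total surplus = 16224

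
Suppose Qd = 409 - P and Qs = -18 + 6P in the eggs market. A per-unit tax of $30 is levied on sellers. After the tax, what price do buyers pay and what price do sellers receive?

Buyers pay 607/7, sellers receive 397/7

Pre-tax equilibrium: P* = 61, Q* = 348.
Tax on sellers shifts supply to Qs = -18 + 6(P − 30) = -198 + 6P.
409 - P = -198 + 6P gives buyer price Pb = 607/7; sellers receive Ps = 607/7 − 30 = 397/7.
New quantity: Q = 409 − 1(607/7) = 2256/7.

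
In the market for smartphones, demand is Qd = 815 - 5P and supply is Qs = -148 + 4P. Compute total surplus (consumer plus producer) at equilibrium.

Equilibrium: 815 - 5P = -148 + 4P gives P* = 107, Q* = 280.
Demand choke price: P = 163; supply starts at P = 37.
CS = ½(163 − 107)(280) = 7840; PS = ½(107 − 37)(280) = 9800.

Total surplus = 17640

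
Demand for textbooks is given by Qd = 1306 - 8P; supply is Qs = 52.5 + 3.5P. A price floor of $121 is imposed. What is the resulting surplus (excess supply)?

Surplus = 138

Equilibrium price would be P* = 109, so the floor at 121 binds.
At P = 121: Qd = 338, Qs = 476.
Surplus = 476 − 338 = 138.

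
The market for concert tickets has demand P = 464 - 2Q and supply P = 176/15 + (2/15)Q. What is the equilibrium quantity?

Set the two price expressions equal: 464 - 2Q = 176/15 + (2/15)Q.
6784/15 = (32/15)Q, so Q* = 212.
P* = 464 − (2)(212) = 40.

Q* = 212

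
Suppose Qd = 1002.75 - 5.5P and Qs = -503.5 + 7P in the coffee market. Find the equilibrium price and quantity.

P* = 120.5, Q* = 340

Set Qd = Qs: 1002.75 - 5.5P = -503.5 + 7P.
1506.25 = 12.5P, so P* = 120.5.
Q* = 1002.75 − 5.5(120.5) = 340.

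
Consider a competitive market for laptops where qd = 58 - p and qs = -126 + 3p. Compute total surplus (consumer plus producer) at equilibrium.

Equilibrium: 58 - p = -126 + 3p gives p* = 46, q* = 12.
Demand choke price: p = 58; supply starts at p = 42.
CS = ½(58 − 46)(12) = 72; PS = ½(46 − 42)(12) = 24.

Total surplus = 96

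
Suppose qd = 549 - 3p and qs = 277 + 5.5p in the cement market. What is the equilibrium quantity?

q* = 453

Set qd = qs: 549 - 3p = 277 + 5.5p.
272 = 8.5p, so p* = 32.
q* = 549 − 3(32) = 453.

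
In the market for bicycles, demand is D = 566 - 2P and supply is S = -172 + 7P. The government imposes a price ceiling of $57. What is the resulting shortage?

Shortage = 225

Equilibrium price would be P* = 82, so the ceiling at 57 binds.
At P = 57: D = 566 − 2(57) = 452, S = -172 + 7(57) = 227.
Shortage = 452 − 227 = 225.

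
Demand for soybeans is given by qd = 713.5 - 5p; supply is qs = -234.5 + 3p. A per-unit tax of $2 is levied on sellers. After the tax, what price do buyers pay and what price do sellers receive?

Pre-tax equilibrium: p* = 118.5, q* = 121.
Tax on sellers shifts supply to qs = -234.5 + 3(p − 2) = -240.5 + 3p.
713.5 - 5p = -240.5 + 3p gives buyer price pb = 119.25; sellers receive ps = 119.25 − 2 = 117.25.
New quantity: q = 713.5 − 5(119.25) = 117.25.

Buyers pay $119.25, sellers receive $117.25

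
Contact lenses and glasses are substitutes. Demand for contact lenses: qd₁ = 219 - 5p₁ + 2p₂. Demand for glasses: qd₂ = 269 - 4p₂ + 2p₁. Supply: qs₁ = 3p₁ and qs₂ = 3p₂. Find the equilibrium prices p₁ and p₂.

p₁ = 2071/52, p₂ = 1295/26

Market 1: 219 - 5p₁ + 2p₂ = 3p₁ → 8p₁ - 2p₂ = 219.
Market 2: 7p₂ - 2p₁ = 269.
Eliminating p₂: 7×(1) + 2×(2) gives 52p₁ = 2071, so p₁ = 2071/52.
Back-substitute into (2): p₂ = (269 + 2×2071/52) / 7 = 1295/26.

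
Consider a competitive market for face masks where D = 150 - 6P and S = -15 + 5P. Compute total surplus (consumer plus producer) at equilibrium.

Total surplus = 660

Equilibrium: 150 - 6P = -15 + 5P gives P* = 15, Q* = 60.
Demand choke price: P = 25; supply starts at P = 3.
CS = ½(25 − 15)(60) = 300; PS = ½(15 − 3)(60) = 360.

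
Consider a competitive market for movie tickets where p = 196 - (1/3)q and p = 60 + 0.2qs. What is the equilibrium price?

p* = 111

Set the two price expressions equal: 196 - (1/3)q = 60 + 0.2q.
136 = (8/15)q, so q* = 255.
p* = 196 − (1/3)(255) = 111.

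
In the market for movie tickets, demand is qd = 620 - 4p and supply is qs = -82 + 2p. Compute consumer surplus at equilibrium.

Consumer surplus = 2888

Equilibrium: 620 - 4p = -82 + 2p gives p* = 117, q* = 152.
Demand choke price (qd = 0): p = 155.
CS = ½(155 − 117)(152) = 2888.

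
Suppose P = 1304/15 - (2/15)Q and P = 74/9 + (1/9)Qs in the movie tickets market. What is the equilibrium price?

Set the two price expressions equal: 1304/15 - (2/15)Q = 74/9 + (1/9)Q.
3542/45 = (11/45)Q, so Q* = 322.
P* = 1304/15 − (2/15)(322) = 44.

P* = 44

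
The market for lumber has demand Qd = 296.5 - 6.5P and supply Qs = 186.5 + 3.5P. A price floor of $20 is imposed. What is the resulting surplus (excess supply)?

Equilibrium price would be P* = 11, so the floor at 20 binds.
At P = 20: Qd = 166.5, Qs = 256.5.
Surplus = 256.5 − 166.5 = 90.

Surplus = 90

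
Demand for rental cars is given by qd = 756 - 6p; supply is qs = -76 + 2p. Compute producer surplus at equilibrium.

Equilibrium: 756 - 6p = -76 + 2p gives p* = 104, q* = 132.
Supply starts at p = 38 (where qs = 0).
PS = ½(104 − 38)(132) = 4356.

Producer surplus = 4356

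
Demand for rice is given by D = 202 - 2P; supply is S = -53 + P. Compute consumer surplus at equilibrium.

Equilibrium: 202 - 2P = -53 + P gives P* = 85, Q* = 32.
Demand choke price (D = 0): P = 101.
CS = ½(101 − 85)(32) = 256.

Consumer surplus = 256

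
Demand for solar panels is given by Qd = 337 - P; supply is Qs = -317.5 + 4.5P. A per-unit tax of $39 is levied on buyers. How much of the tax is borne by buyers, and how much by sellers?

Buyers bear 351/11, sellers bear 78/11

Pre-tax equilibrium: P* = 119, Q* = 218.
Tax on buyers shifts demand to Qd = 337 − 1(P + 39) = 298 - P.
298 - P = -317.5 + 4.5P gives seller price Ps = 1231/11; buyers pay Pb = 1231/11 + 39 = 1660/11.
New quantity: Q = 337 − 1(1660/11) = 2047/11.
Buyer burden = 1660/11 − 119 = 351/11; seller burden = 119 − 1231/11 = 78/11.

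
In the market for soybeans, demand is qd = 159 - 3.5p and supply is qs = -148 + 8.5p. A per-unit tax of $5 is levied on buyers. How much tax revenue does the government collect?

Pre-tax equilibrium: p* = 307/12, q* = 1667/24.
Tax on buyers shifts demand to qd = 159 − 3.5(p + 5) = 141.5 - 3.5p.
141.5 - 3.5p = -148 + 8.5p gives seller price ps = 24.125; buyers pay pb = 24.125 + 5 = 29.125.
New quantity: q = 159 − 3.5(29.125) = 57.0625.
Revenue = 5 × 57.0625 = 285.3125.

Tax revenue = 285.3125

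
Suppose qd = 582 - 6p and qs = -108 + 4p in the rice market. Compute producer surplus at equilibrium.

Producer surplus = 3528

Equilibrium: 582 - 6p = -108 + 4p gives p* = 69, q* = 168.
Supply starts at p = 27 (where qs = 0).
PS = ½(69 − 27)(168) = 3528.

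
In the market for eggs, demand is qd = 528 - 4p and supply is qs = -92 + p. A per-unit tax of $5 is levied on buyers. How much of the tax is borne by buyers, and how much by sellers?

Buyers bear $1, sellers bear $4

Pre-tax equilibrium: p* = 124, q* = 32.
Tax on buyers shifts demand to qd = 528 − 4(p + 5) = 508 - 4p.
508 - 4p = -92 + p gives seller price ps = 120; buyers pay pb = 120 + 5 = 125.
New quantity: q = 528 − 4(125) = 28.
Buyer burden = 125 − 124 = 1; seller burden = 124 − 120 = 4.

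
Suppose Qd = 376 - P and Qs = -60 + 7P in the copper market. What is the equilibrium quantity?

Q* = 321.5

Set Qd = Qs: 376 - P = -60 + 7P.
436 = 8P, so P* = 54.5.
Q* = 376 − 1(54.5) = 321.5.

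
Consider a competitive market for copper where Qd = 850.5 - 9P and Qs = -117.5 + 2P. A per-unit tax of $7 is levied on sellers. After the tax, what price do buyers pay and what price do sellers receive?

Buyers pay 982/11, sellers receive 905/11

Pre-tax equilibrium: P* = 88, Q* = 58.5.
Tax on sellers shifts supply to Qs = -117.5 + 2(P − 7) = -131.5 + 2P.
850.5 - 9P = -131.5 + 2P gives buyer price Pb = 982/11; sellers receive Ps = 982/11 − 7 = 905/11.
New quantity: Q = 850.5 − 9(982/11) = 1035/22.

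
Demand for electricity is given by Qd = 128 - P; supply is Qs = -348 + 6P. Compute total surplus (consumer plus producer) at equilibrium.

Total surplus = 2100

Equilibrium: 128 - P = -348 + 6P gives P* = 68, Q* = 60.
Demand choke price: P = 128; supply starts at P = 58.
CS = ½(128 − 68)(60) = 1800; PS = ½(68 − 58)(60) = 300.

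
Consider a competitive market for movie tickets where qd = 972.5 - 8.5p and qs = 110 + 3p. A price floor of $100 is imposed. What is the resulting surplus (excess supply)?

Equilibrium price would be p* = 75, so the floor at 100 binds.
At p = 100: qd = 122.5, qs = 410.
Surplus = 410 − 122.5 = 287.5.

Surplus = 287.5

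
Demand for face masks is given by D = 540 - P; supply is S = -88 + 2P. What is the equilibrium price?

P* = 628/3

Set D = S: 540 - P = -88 + 2P.
628 = 3P, so P* = 628/3.
Q* = 540 − 1(628/3) = 992/3.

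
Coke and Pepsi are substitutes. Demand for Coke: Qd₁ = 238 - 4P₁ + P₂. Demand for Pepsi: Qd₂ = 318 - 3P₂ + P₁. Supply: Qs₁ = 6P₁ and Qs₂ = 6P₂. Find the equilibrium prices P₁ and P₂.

P₁ = 2460/89, P₂ = 3418/89

Market 1: 238 - 4P₁ + P₂ = 6P₁ → 10P₁ - P₂ = 238.
Market 2: 9P₂ - P₁ = 318.
Eliminating P₂: 9×(1) + 1×(2) gives 89P₁ = 2460, so P₁ = 2460/89.
Back-substitute into (2): P₂ = (318 + 1×2460/89) / 9 = 3418/89.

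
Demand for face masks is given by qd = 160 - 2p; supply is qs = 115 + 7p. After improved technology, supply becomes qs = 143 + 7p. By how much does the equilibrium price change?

Original equilibrium: p* = 5, q* = 150.
New equilibrium: 160 - 2p = 143 + 7p, so 17 = 9p and p' = 17/9; q' = 160 − 2(17/9) = 1406/9.
Change in price: 17/9 − 5 = -28/9.

Δp = -28/9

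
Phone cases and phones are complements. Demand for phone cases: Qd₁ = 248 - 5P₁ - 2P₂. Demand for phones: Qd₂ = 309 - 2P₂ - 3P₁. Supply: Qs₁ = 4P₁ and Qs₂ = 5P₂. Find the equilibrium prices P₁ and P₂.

P₁ = 1118/57, P₂ = 679/19

Market 1: 248 - 5P₁ - 2P₂ = 4P₁ → 9P₁ + 2P₂ = 248.
Market 2: 7P₂ + 3P₁ = 309.
Eliminating P₂: 7×(1) − 2×(2) gives 57P₁ = 1118, so P₁ = 1118/57.
Back-substitute into (2): P₂ = (309 − 3×1118/57) / 7 = 679/19.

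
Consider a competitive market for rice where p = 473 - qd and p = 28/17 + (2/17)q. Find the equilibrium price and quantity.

Set the two price expressions equal: 473 - q = 28/17 + (2/17)q.
8013/17 = (19/17)q, so q* = 8013/19.
p* = 473 − (1)(8013/19) = 974/19.

p* = 974/19, q* = 8013/19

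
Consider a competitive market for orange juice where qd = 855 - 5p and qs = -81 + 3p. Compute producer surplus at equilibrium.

Producer surplus = 12150

Equilibrium: 855 - 5p = -81 + 3p gives p* = 117, q* = 270.
Supply starts at p = 27 (where qs = 0).
PS = ½(117 − 27)(270) = 12150.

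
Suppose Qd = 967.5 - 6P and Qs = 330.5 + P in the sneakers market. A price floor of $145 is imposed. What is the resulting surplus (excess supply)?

Surplus = 378

Equilibrium price would be P* = 91, so the floor at 145 binds.
At P = 145: Qd = 97.5, Qs = 475.5.
Surplus = 475.5 − 97.5 = 378.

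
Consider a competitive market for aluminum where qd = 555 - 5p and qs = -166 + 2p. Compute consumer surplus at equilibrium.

Equilibrium: 555 - 5p = -166 + 2p gives p* = 103, q* = 40.
Demand choke price (qd = 0): p = 111.
CS = ½(111 − 103)(40) = 160.

Consumer surplus = 160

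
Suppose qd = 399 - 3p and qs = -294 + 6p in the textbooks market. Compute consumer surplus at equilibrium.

Equilibrium: 399 - 3p = -294 + 6p gives p* = 77, q* = 168.
Demand choke price (qd = 0): p = 133.
CS = ½(133 − 77)(168) = 4704.

Consumer surplus = 4704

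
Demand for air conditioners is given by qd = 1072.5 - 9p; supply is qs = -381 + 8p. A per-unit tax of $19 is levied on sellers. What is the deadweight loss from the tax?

Deadweight loss = 12996/17

Pre-tax equilibrium: p* = 85.5, q* = 303.
Tax on sellers shifts supply to qs = -381 + 8(p − 19) = -533 + 8p.
1072.5 - 9p = -533 + 8p gives buyer price pb = 3211/34; sellers receive ps = 3211/34 − 19 = 2565/34.
New quantity: q = 1072.5 − 9(3211/34) = 3783/17.
DWL = ½ × 19 × (303 − 3783/17) = 12996/17.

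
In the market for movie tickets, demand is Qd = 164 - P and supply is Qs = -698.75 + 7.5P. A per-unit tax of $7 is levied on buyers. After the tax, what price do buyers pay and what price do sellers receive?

Pre-tax equilibrium: P* = 101.5, Q* = 62.5.
Tax on buyers shifts demand to Qd = 164 − 1(P + 7) = 157 - P.
157 - P = -698.75 + 7.5P gives seller price Ps = 3423/34; buyers pay Pb = 3423/34 + 7 = 3661/34.
New quantity: Q = 164 − 1(3661/34) = 1915/34.

Buyers pay 3661/34, sellers receive 3423/34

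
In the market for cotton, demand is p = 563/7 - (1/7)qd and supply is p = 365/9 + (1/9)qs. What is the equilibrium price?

p* = 58

Set the two price expressions equal: 563/7 - (1/7)q = 365/9 + (1/9)q.
2512/63 = (16/63)q, so q* = 157.
p* = 563/7 − (1/7)(157) = 58.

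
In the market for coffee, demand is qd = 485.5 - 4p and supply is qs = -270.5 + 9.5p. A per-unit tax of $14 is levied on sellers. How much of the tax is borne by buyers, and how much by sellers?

Pre-tax equilibrium: p* = 56, q* = 261.5.
Tax on sellers shifts supply to qs = -270.5 + 9.5(p − 14) = -403.5 + 9.5p.
485.5 - 4p = -403.5 + 9.5p gives buyer price pb = 1778/27; sellers receive ps = 1778/27 − 14 = 1400/27.
New quantity: q = 485.5 − 4(1778/27) = 11993/54.
Buyer burden = 1778/27 − 56 = 266/27; seller burden = 56 − 1400/27 = 112/27.

Buyers bear 266/27, sellers bear 112/27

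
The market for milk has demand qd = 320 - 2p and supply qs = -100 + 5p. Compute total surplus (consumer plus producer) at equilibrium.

Equilibrium: 320 - 2p = -100 + 5p gives p* = 60, q* = 200.
Demand choke price: p = 160; supply starts at p = 20.
CS = ½(160 − 60)(200) = 10000; PS = ½(60 − 20)(200) = 4000.

Total surplus = 14000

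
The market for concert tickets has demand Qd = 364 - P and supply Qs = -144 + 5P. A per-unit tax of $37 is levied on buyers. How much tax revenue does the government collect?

Tax revenue = 9194.5

Pre-tax equilibrium: P* = 254/3, Q* = 838/3.
Tax on buyers shifts demand to Qd = 364 − 1(P + 37) = 327 - P.
327 - P = -144 + 5P gives seller price Ps = 78.5; buyers pay Pb = 78.5 + 37 = 115.5.
New quantity: Q = 364 − 1(115.5) = 248.5.
Revenue = 37 × 248.5 = 9194.5.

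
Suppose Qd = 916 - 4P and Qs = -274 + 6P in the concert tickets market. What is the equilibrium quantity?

Q* = 440

Set Qd = Qs: 916 - 4P = -274 + 6P.
1190 = 10P, so P* = 119.
Q* = 916 − 4(119) = 440.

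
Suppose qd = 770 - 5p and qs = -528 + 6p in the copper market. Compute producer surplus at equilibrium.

Equilibrium: 770 - 5p = -528 + 6p gives p* = 118, q* = 180.
Supply starts at p = 88 (where qs = 0).
PS = ½(118 − 88)(180) = 2700.

Producer surplus = 2700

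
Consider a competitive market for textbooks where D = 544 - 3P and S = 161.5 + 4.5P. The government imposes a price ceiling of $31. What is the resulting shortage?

Equilibrium price would be P* = 51, so the ceiling at 31 binds.
At P = 31: D = 544 − 3(31) = 451, S = 161.5 + 4.5(31) = 301.
Shortage = 451 − 301 = 150.

Shortage = 150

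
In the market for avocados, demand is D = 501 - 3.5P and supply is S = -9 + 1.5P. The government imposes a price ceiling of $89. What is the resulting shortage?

Equilibrium price would be P* = 102, so the ceiling at 89 binds.
At P = 89: D = 501 − 3.5(89) = 189.5, S = -9 + 1.5(89) = 124.5.
Shortage = 189.5 − 124.5 = 65.

Shortage = 65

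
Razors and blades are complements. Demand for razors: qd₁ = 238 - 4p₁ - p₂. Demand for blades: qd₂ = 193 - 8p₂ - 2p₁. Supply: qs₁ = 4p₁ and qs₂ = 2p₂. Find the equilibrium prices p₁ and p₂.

Market 1: 238 - 4p₁ - p₂ = 4p₁ → 8p₁ + p₂ = 238.
Market 2: 10p₂ + 2p₁ = 193.
Eliminating p₂: 10×(1) − 1×(2) gives 78p₁ = 2187, so p₁ = 729/26.
Back-substitute into (2): p₂ = (193 − 2×729/26) / 10 = 178/13.

p₁ = 729/26, p₂ = 178/13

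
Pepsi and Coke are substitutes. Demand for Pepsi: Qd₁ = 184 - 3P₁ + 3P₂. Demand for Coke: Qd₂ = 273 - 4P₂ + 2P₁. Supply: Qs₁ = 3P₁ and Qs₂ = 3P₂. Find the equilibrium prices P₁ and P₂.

P₁ = 2107/36, P₂ = 1003/18

Market 1: 184 - 3P₁ + 3P₂ = 3P₁ → 6P₁ - 3P₂ = 184.
Market 2: 7P₂ - 2P₁ = 273.
Eliminating P₂: 7×(1) + 3×(2) gives 36P₁ = 2107, so P₁ = 2107/36.
Back-substitute into (2): P₂ = (273 + 2×2107/36) / 7 = 1003/18.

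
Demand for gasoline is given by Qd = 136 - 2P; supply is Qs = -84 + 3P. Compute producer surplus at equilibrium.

Equilibrium: 136 - 2P = -84 + 3P gives P* = 44, Q* = 48.
Supply starts at P = 28 (where Qs = 0).
PS = ½(44 − 28)(48) = 384.

Producer surplus = 384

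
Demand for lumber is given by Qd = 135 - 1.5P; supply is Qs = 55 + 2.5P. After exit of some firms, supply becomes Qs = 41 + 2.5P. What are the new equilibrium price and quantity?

Original equilibrium: P* = 20, Q* = 105.
New equilibrium: 135 - 1.5P = 41 + 2.5P, so 94 = 4P and P' = 23.5; Q' = 135 − 1.5(23.5) = 99.75.

P' = 23.5, Q' = 99.75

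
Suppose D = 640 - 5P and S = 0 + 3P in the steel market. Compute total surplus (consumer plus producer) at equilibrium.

Total surplus = 15360

Equilibrium: 640 - 5P = 0 + 3P gives P* = 80, Q* = 240.
Demand choke price: P = 128; supply starts at P = 0.
CS = ½(128 − 80)(240) = 5760; PS = ½(80 − 0)(240) = 9600.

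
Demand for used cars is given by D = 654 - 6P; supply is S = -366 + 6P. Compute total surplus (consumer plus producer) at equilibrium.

Total surplus = 3456

Equilibrium: 654 - 6P = -366 + 6P gives P* = 85, Q* = 144.
Demand choke price: P = 109; supply starts at P = 61.
CS = ½(109 − 85)(144) = 1728; PS = ½(85 − 61)(144) = 1728.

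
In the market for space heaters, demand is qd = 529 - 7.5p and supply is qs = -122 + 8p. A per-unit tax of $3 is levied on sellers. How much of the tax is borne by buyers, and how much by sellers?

Pre-tax equilibrium: p* = 42, q* = 214.
Tax on sellers shifts supply to qs = -122 + 8(p − 3) = -146 + 8p.
529 - 7.5p = -146 + 8p gives buyer price pb = 1350/31; sellers receive ps = 1350/31 − 3 = 1257/31.
New quantity: q = 529 − 7.5(1350/31) = 6274/31.
Buyer burden = 1350/31 − 42 = 48/31; seller burden = 42 − 1257/31 = 45/31.

Buyers bear 48/31, sellers bear 45/31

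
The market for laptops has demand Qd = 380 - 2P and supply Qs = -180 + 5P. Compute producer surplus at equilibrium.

Equilibrium: 380 - 2P = -180 + 5P gives P* = 80, Q* = 220.
Supply starts at P = 36 (where Qs = 0).
PS = ½(80 − 36)(220) = 4840.

Producer surplus = 4840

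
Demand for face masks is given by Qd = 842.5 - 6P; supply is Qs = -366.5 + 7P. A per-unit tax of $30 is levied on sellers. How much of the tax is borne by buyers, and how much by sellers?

Buyers bear 210/13, sellers bear 180/13

Pre-tax equilibrium: P* = 93, Q* = 284.5.
Tax on sellers shifts supply to Qs = -366.5 + 7(P − 30) = -576.5 + 7P.
842.5 - 6P = -576.5 + 7P gives buyer price Pb = 1419/13; sellers receive Ps = 1419/13 − 30 = 1029/13.
New quantity: Q = 842.5 − 6(1419/13) = 4877/26.
Buyer burden = 1419/13 − 93 = 210/13; seller burden = 93 − 1029/13 = 180/13.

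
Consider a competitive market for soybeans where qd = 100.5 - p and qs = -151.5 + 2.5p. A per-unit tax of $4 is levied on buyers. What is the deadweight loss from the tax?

Pre-tax equilibrium: p* = 72, q* = 28.5.
Tax on buyers shifts demand to qd = 100.5 − 1(p + 4) = 96.5 - p.
96.5 - p = -151.5 + 2.5p gives seller price ps = 496/7; buyers pay pb = 496/7 + 4 = 524/7.
New quantity: q = 100.5 − 1(524/7) = 359/14.
DWL = ½ × 4 × (28.5 − 359/14) = 40/7.

Deadweight loss = 40/7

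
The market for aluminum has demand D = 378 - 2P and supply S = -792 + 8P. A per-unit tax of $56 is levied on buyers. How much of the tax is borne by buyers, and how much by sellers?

Pre-tax equilibrium: P* = 117, Q* = 144.
Tax on buyers shifts demand to D = 378 − 2(P + 56) = 266 - 2P.
266 - 2P = -792 + 8P gives seller price Ps = 105.8; buyers pay Pb = 105.8 + 56 = 161.8.
New quantity: Q = 378 − 2(161.8) = 54.4.
Buyer burden = 161.8 − 117 = 44.8; seller burden = 117 − 105.8 = 11.2.

Buyers bear $44.8, sellers bear $11.2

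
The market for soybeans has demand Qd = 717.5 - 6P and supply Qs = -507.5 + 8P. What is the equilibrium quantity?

Q* = 192.5

Set Qd = Qs: 717.5 - 6P = -507.5 + 8P.
1225 = 14P, so P* = 87.5.
Q* = 717.5 − 6(87.5) = 192.5.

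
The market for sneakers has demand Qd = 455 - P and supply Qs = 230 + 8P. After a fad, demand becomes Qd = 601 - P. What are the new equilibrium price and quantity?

P' = 371/9, Q' = 5038/9

Original equilibrium: P* = 25, Q* = 430.
New equilibrium: 601 - P = 230 + 8P, so 371 = 9P and P' = 371/9; Q' = 601 − 1(371/9) = 5038/9.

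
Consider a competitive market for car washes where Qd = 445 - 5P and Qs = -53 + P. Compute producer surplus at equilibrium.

Producer surplus = 450

Equilibrium: 445 - 5P = -53 + P gives P* = 83, Q* = 30.
Supply starts at P = 53 (where Qs = 0).
PS = ½(83 − 53)(30) = 450.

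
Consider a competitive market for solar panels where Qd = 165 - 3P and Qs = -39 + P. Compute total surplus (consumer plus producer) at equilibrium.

Equilibrium: 165 - 3P = -39 + P gives P* = 51, Q* = 12.
Demand choke price: P = 55; supply starts at P = 39.
CS = ½(55 − 51)(12) = 24; PS = ½(51 − 39)(12) = 72.

Total surplus = 96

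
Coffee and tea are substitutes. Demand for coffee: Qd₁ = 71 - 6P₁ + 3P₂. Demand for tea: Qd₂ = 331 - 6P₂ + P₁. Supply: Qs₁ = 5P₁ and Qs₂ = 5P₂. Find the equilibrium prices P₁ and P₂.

P₁ = 887/59, P₂ = 1856/59

Market 1: 71 - 6P₁ + 3P₂ = 5P₁ → 11P₁ - 3P₂ = 71.
Market 2: 11P₂ - P₁ = 331.
Eliminating P₂: 11×(1) + 3×(2) gives 118P₁ = 1774, so P₁ = 887/59.
Back-substitute into (2): P₂ = (331 + 1×887/59) / 11 = 1856/59.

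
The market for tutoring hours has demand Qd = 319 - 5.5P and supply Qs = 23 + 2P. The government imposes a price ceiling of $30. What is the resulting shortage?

Shortage = 71

Equilibrium price would be P* = 592/15, so the ceiling at 30 binds.
At P = 30: Qd = 319 − 5.5(30) = 154, Qs = 23 + 2(30) = 83.
Shortage = 154 − 83 = 71.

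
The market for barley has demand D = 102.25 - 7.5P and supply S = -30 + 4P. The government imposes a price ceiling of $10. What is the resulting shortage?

Equilibrium price would be P* = 11.5, so the ceiling at 10 binds.
At P = 10: D = 102.25 − 7.5(10) = 27.25, S = -30 + 4(10) = 10.
Shortage = 27.25 − 10 = 17.25.

Shortage = 17.25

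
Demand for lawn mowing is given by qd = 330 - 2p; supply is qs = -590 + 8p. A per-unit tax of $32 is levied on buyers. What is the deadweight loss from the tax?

Pre-tax equilibrium: p* = 92, q* = 146.
Tax on buyers shifts demand to qd = 330 − 2(p + 32) = 266 - 2p.
266 - 2p = -590 + 8p gives seller price ps = 85.6; buyers pay pb = 85.6 + 32 = 117.6.
New quantity: q = 330 − 2(117.6) = 94.8.
DWL = ½ × 32 × (146 − 94.8) = 819.2.

Deadweight loss = 819.2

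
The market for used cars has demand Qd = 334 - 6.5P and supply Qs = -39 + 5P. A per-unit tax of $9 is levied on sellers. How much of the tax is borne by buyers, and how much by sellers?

Buyers bear 90/23, sellers bear 117/23

Pre-tax equilibrium: P* = 746/23, Q* = 2833/23.
Tax on sellers shifts supply to Qs = -39 + 5(P − 9) = -84 + 5P.
334 - 6.5P = -84 + 5P gives buyer price Pb = 836/23; sellers receive Ps = 836/23 − 9 = 629/23.
New quantity: Q = 334 − 6.5(836/23) = 2248/23.
Buyer burden = 836/23 − 746/23 = 90/23; seller burden = 746/23 − 629/23 = 117/23.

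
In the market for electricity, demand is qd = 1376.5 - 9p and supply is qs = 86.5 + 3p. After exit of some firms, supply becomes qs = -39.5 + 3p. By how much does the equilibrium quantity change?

Original equilibrium: p* = 107.5, q* = 409.
New equilibrium: 1376.5 - 9p = -39.5 + 3p, so 1416 = 12p and p' = 118; q' = 1376.5 − 9(118) = 314.5.
Change in quantity: 314.5 − 409 = -94.5.

Δq = -94.5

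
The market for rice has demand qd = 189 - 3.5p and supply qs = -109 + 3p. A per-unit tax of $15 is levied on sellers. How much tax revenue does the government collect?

Pre-tax equilibrium: p* = 596/13, q* = 371/13.
Tax on sellers shifts supply to qs = -109 + 3(p − 15) = -154 + 3p.
189 - 3.5p = -154 + 3p gives buyer price pb = 686/13; sellers receive ps = 686/13 − 15 = 491/13.
New quantity: q = 189 − 3.5(686/13) = 56/13.
Revenue = 15 × 56/13 = 840/13.

Tax revenue = 840/13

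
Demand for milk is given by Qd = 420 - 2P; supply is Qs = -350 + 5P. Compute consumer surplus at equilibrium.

Consumer surplus = 10000

Equilibrium: 420 - 2P = -350 + 5P gives P* = 110, Q* = 200.
Demand choke price (Qd = 0): P = 210.
CS = ½(210 − 110)(200) = 10000.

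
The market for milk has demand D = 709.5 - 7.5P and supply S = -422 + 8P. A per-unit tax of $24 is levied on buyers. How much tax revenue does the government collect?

Pre-tax equilibrium: P* = 73, Q* = 162.
Tax on buyers shifts demand to D = 709.5 − 7.5(P + 24) = 529.5 - 7.5P.
529.5 - 7.5P = -422 + 8P gives seller price Ps = 1903/31; buyers pay Pb = 1903/31 + 24 = 2647/31.
New quantity: Q = 709.5 − 7.5(2647/31) = 2142/31.
Revenue = 24 × 2142/31 = 51408/31.

Tax revenue = 51408/31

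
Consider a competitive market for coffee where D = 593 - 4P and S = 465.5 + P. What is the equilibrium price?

P* = 25.5

Set D = S: 593 - 4P = 465.5 + P.
127.5 = 5P, so P* = 25.5.
Q* = 593 − 4(25.5) = 491.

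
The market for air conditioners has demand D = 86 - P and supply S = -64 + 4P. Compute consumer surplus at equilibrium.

Consumer surplus = 1568

Equilibrium: 86 - P = -64 + 4P gives P* = 30, Q* = 56.
Demand choke price (D = 0): P = 86.
CS = ½(86 − 30)(56) = 1568.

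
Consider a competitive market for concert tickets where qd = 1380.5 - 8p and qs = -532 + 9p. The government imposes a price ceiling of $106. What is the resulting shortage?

Equilibrium price would be p* = 112.5, so the ceiling at 106 binds.
At p = 106: qd = 1380.5 − 8(106) = 532.5, qs = -532 + 9(106) = 422.
Shortage = 532.5 − 422 = 110.5.

Shortage = 110.5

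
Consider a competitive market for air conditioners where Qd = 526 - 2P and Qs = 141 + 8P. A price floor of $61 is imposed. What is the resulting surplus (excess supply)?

Equilibrium price would be P* = 38.5, so the floor at 61 binds.
At P = 61: Qd = 404, Qs = 629.
Surplus = 629 − 404 = 225.

Surplus = 225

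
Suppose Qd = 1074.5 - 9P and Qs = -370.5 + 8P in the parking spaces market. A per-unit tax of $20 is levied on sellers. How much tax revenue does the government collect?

Pre-tax equilibrium: P* = 85, Q* = 309.5.
Tax on sellers shifts supply to Qs = -370.5 + 8(P − 20) = -530.5 + 8P.
1074.5 - 9P = -530.5 + 8P gives buyer price Pb = 1605/17; sellers receive Ps = 1605/17 − 20 = 1265/17.
New quantity: Q = 1074.5 − 9(1605/17) = 7643/34.
Revenue = 20 × 7643/34 = 76430/17.

Tax revenue = 76430/17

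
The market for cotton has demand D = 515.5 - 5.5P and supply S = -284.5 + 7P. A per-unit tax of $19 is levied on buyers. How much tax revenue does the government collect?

Tax revenue = 1994.62

Pre-tax equilibrium: P* = 64, Q* = 163.5.
Tax on buyers shifts demand to D = 515.5 − 5.5(P + 19) = 411 - 5.5P.
411 - 5.5P = -284.5 + 7P gives seller price Ps = 55.64; buyers pay Pb = 55.64 + 19 = 74.64.
New quantity: Q = 515.5 − 5.5(74.64) = 104.98.
Revenue = 19 × 104.98 = 1994.62.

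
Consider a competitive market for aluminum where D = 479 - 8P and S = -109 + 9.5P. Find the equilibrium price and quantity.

Set D = S: 479 - 8P = -109 + 9.5P.
588 = 17.5P, so P* = 33.6.
Q* = 479 − 8(33.6) = 210.2.

P* = 33.6, Q* = 210.2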